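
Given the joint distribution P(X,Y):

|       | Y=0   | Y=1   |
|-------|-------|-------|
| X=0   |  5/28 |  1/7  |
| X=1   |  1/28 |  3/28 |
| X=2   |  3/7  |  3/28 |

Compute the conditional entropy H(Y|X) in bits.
0.8212 bits

H(Y|X) = H(X,Y) - H(X)

H(X,Y) = -Σ_{x,y} P(x,y) log₂ P(x,y). Per-cell terms -P(x,y)·log₂P(x,y):
  X=0: 0.44383, 0.40105
  X=1: 0.17169, 0.34526
  X=2: 0.52388, 0.34526
Sum of the 6 terms: H(X,Y) = 2.2310 bits

Marginal of X (row sums):
  P(X=0) = 5/28 + 1/7 = 9/28
  P(X=1) = 1/28 + 3/28 = 1/7
  P(X=2) = 3/7 + 3/28 = 15/28
H(X) = -[(9/28)·log₂(9/28) + (1/7)·log₂(1/7) + (15/28)·log₂(15/28)]
  = 0.52632 + 0.40105 + 0.48239 = 1.4098 bits

H(Y|X) = H(X,Y) - H(X) = 2.2310 - 1.4098 = 0.8212 bits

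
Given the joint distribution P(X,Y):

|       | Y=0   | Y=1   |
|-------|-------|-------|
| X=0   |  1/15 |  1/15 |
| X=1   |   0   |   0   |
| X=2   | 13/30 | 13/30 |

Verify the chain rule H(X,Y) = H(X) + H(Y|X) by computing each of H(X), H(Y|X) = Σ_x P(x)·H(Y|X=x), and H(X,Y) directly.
H(X) = 0.5665 bits, H(Y|X) = 1.0000 bits, H(X,Y) = 1.5665 bits

Marginal of X (row sums):
  P(X=0) = 1/15 + 1/15 = 2/15
  P(X=1) = 0 + 0 = 0
  P(X=2) = 13/30 + 13/30 = 13/15
H(X) = -[(2/15)·log₂(2/15) + (13/15)·log₂(13/15)]   (outcomes with P = 0 contribute 0)
  = 0.38759 + 0.17892 = 0.5665 bits

H(Y|X) = Σ_x P(x)·H(Y|X=x):
  X=0: P(X=0) = 2/15, P(Y|X=0) = (1/2, 1/2) → H(Y|X=0) = 1.00000
  X=1: P(X=1) = 0 → contributes 0
  X=2: P(X=2) = 13/15, P(Y|X=2) = (1/2, 1/2) → H(Y|X=2) = 1.00000
H(Y|X) = (2/15)·1.00000 + (13/15)·1.00000 = 1.0000 bits

H(X,Y) = -Σ_{x,y} P(x,y) log₂ P(x,y). Per-cell terms -P(x,y)·log₂P(x,y):
  X=0: 0.26046, 0.26046
  X=1: 0.00000, 0.00000
  X=2: 0.52280, 0.52280
  (cells with P = 0 contribute 0)
Sum of the 6 terms: H(X,Y) = 1.5665 bits

Chain rule check:
  H(X) + H(Y|X) = 0.5665 + 1.0000 = 1.5665 bits
  H(X,Y) = 1.5665 bits
✓ Chain rule verified.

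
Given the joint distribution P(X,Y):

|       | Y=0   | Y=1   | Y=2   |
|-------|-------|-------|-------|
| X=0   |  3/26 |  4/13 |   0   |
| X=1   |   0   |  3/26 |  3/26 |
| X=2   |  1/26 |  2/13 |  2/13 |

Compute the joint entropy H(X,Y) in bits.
2.6133 bits

H(X,Y) = -Σ_{x,y} P(x,y) log₂ P(x,y). Per-cell terms -P(x,y)·log₂P(x,y):
  X=0: 0.35948, 0.52321, 0.00000
  X=1: 0.00000, 0.35948, 0.35948
  X=2: 0.18079, 0.41545, 0.41545
  (cells with P = 0 contribute 0)
Sum of the 9 terms: H(X,Y) = 2.6133 bits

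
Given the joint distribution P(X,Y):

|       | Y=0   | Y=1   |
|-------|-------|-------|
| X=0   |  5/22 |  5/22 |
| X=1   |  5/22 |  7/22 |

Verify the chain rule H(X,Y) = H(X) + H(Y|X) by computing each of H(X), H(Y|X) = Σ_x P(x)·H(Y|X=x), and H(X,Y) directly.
H(X) = 0.9940 bits, H(Y|X) = 0.9890 bits, H(X,Y) = 1.9830 bits

Marginal of X (row sums):
  P(X=0) = 5/22 + 5/22 = 5/11
  P(X=1) = 5/22 + 7/22 = 6/11
H(X) = -[(5/11)·log₂(5/11) + (6/11)·log₂(6/11)]
  = 0.517047 + 0.476983 = 0.9940 bits

H(Y|X) = Σ_x P(x)·H(Y|X=x):
  X=0: P(X=0) = 5/11, P(Y|X=0) = (1/2, 1/2) → H(Y|X=0) = 1.000000
  X=1: P(X=1) = 6/11, P(Y|X=1) = (5/12, 7/12) → H(Y|X=1) = 0.979869
H(Y|X) = (5/11)·1.000000 + (6/11)·0.979869 = 0.9890 bits

H(X,Y) = -Σ_{x,y} P(x,y) log₂ P(x,y). Per-cell terms -P(x,y)·log₂P(x,y):
  X=0: 0.485796, 0.485796
  X=1: 0.485796, 0.525661
Sum of the 4 terms: H(X,Y) = 1.9830 bits

Chain rule check:
  H(X) + H(Y|X) = 0.9940 + 0.9890 = 1.9830 bits
  H(X,Y) = 1.9830 bits
✓ Chain rule verified.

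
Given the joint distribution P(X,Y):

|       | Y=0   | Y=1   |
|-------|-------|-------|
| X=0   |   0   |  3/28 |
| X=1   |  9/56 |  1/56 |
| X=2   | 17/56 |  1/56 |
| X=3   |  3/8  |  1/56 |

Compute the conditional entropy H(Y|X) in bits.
0.2880 bits

H(Y|X) = H(X,Y) - H(X)

H(X,Y) = -Σ_{x,y} P(x,y) log₂ P(x,y). Per-cell terms -P(x,y)·log₂P(x,y):
  X=0: 0.00000000, 0.34525633
  X=1: 0.42387267, 0.10370277
  X=2: 0.52211010, 0.10370277
  X=3: 0.53063906, 0.10370277
  (cells with P = 0 contribute 0)
Sum of the 8 terms: H(X,Y) = 2.1329865 bits

Marginal of X (row sums):
  P(X=0) = 0 + 3/28 = 3/28
  P(X=1) = 9/56 + 1/56 = 5/28
  P(X=2) = 17/56 + 1/56 = 9/28
  P(X=3) = 3/8 + 1/56 = 11/28
H(X) = -[(3/28)·log₂(3/28) + (5/28)·log₂(5/28) + (9/28)·log₂(9/28) + (11/28)·log₂(11/28)]
  = 0.34525633 + 0.44382622 + 0.52631676 + 0.52954130 = 1.8449406 bits

H(Y|X) = H(X,Y) - H(X) = 2.1329865 - 1.8449406 = 0.2880 bits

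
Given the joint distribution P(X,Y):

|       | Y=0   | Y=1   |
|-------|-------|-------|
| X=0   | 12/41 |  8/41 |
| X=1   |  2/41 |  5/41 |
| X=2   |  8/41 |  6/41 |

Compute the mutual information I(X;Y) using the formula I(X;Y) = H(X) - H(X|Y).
0.0387 bits

I(X;Y) = H(X) - H(X|Y)

Marginal of X (row sums):
  P(X=0) = 12/41 + 8/41 = 20/41
  P(X=1) = 2/41 + 5/41 = 7/41
  P(X=2) = 8/41 + 6/41 = 14/41
H(X) = -[(20/41)·log₂(20/41) + (7/41)·log₂(7/41) + (14/41)·log₂(14/41)]
  = 0.5052 + 0.4354 + 0.5293 = 1.4699 bits

Marginal of Y (column sums):
  P(Y=0) = 12/41 + 2/41 + 8/41 = 22/41
  P(Y=1) = 8/41 + 5/41 + 6/41 = 19/41
H(X|Y) = Σ_y P(y)·H(X|Y=y):
  Y=0: P(Y=0) = 22/41, P(X|Y=0) = (6/11, 1/11, 4/11) → H(X|Y=0) = 1.3222
  Y=1: P(Y=1) = 19/41, P(X|Y=1) = (8/19, 5/19, 6/19) → H(X|Y=1) = 1.5574
H(X|Y) = (22/41)·1.3222 + (19/41)·1.5574 = 1.4312 bits

I(X;Y) = H(X) - H(X|Y) = 1.4699 - 1.4312 = 0.0387 bits

Cross-check via I(X;Y) = H(X) + H(Y) - H(X,Y): computing H(Y) from the column sums and H(X,Y) from the 6 cells in the same way gives H(Y) = 0.9961 bits and H(X,Y) = 2.4273 bits, so
I(X;Y) = 1.4699 + 0.9961 - 2.4273 = 0.0387 bits ✓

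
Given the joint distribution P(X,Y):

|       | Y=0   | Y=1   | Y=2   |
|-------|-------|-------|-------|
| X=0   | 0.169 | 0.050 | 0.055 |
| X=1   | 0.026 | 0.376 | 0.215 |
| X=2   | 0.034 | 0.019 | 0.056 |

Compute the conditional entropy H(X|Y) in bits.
0.9974 bits

H(X|Y) = H(X,Y) - H(Y)

H(X,Y) = -Σ_{x,y} P(x,y) log₂ P(x,y). Per-cell terms -P(x,y)·log₂P(x,y):
  X=0: 0.4335, 0.2161, 0.2301
  X=1: 0.1369, 0.5306, 0.4768
  X=2: 0.1659, 0.1086, 0.2329
Sum of the 9 terms: H(X,Y) = 2.5314 bits

Marginal of Y (column sums):
  P(Y=0) = 0.169 + 0.026 + 0.034 = 0.229
  P(Y=1) = 0.050 + 0.376 + 0.019 = 0.445
  P(Y=2) = 0.055 + 0.215 + 0.056 = 0.326
H(Y) = -[0.229·log₂(0.229) + 0.445·log₂(0.445) + 0.326·log₂(0.326)]
  = 0.4870 + 0.5198 + 0.5272 = 1.5340 bits

H(X|Y) = H(X,Y) - H(Y) = 2.5314 - 1.5340 = 0.9974 bits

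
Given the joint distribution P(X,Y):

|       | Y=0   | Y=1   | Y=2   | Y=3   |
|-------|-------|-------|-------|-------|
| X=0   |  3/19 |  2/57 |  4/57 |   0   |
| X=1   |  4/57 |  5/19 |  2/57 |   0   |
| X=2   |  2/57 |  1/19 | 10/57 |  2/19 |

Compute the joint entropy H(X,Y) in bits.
2.9800 bits

H(X,Y) = -Σ_{x,y} P(x,y) log₂ P(x,y). Per-cell terms -P(x,y)·log₂P(x,y):
  X=0: 0.42047, 0.16958, 0.26897, 0.00000
  X=1: 0.26897, 0.50684, 0.16958, 0.00000
  X=2: 0.16958, 0.22358, 0.44052, 0.34189
  (cells with P = 0 contribute 0)
Sum of the 12 terms: H(X,Y) = 2.9800 bits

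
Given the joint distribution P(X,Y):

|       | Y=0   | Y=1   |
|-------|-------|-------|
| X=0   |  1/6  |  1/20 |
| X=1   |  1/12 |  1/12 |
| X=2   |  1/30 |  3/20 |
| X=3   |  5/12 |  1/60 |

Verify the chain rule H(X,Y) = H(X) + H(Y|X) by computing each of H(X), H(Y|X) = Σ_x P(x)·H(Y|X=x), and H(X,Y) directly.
H(X) = 1.8804 bits, H(Y|X) = 0.5628 bits, H(X,Y) = 2.4432 bits

Marginal of X (row sums):
  P(X=0) = 1/6 + 1/20 = 13/60
  P(X=1) = 1/12 + 1/12 = 1/6
  P(X=2) = 1/30 + 3/20 = 11/60
  P(X=3) = 5/12 + 1/60 = 13/30
H(X) = -[(13/60)·log₂(13/60) + (1/6)·log₂(1/6) + (11/60)·log₂(11/60) + (13/30)·log₂(13/30)]
  = 0.47806 + 0.43083 + 0.44870 + 0.52280 = 1.8804 bits

H(Y|X) = Σ_x P(x)·H(Y|X=x):
  X=0: P(X=0) = 13/60, P(Y|X=0) = (10/13, 3/13) → H(Y|X=0) = 0.77935
  X=1: P(X=1) = 1/6, P(Y|X=1) = (1/2, 1/2) → H(Y|X=1) = 1.00000
  X=2: P(X=2) = 11/60, P(Y|X=2) = (2/11, 9/11) → H(Y|X=2) = 0.68404
  X=3: P(X=3) = 13/30, P(Y|X=3) = (25/26, 1/26) → H(Y|X=3) = 0.23519
H(Y|X) = (13/60)·0.77935 + (1/6)·1.00000 + (11/60)·0.68404 + (13/30)·0.23519 = 0.5628 bits

H(X,Y) = -Σ_{x,y} P(x,y) log₂ P(x,y). Per-cell terms -P(x,y)·log₂P(x,y):
  X=0: 0.43083, 0.21610
  X=1: 0.29875, 0.29875
  X=2: 0.16356, 0.41054
  X=3: 0.52626, 0.09845
Sum of the 8 terms: H(X,Y) = 2.4432 bits

Chain rule check:
  H(X) + H(Y|X) = 1.8804 + 0.5628 = 2.4432 bits
  H(X,Y) = 2.4432 bits
✓ Chain rule verified.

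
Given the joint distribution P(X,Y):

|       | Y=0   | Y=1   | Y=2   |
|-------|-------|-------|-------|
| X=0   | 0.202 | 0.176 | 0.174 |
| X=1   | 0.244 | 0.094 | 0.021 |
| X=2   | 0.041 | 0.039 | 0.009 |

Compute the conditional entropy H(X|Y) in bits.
1.2162 bits

H(X|Y) = H(X,Y) - H(Y)

H(X,Y) = -Σ_{x,y} P(x,y) log₂ P(x,y). Per-cell terms -P(x,y)·log₂P(x,y):
  X=0: 0.46613, 0.44112, 0.43897
  X=1: 0.49655, 0.32065, 0.11704
  X=2: 0.18894, 0.18253, 0.06116
Sum of the 9 terms: H(X,Y) = 2.7131 bits

Marginal of Y (column sums):
  P(Y=0) = 0.202 + 0.244 + 0.041 = 0.487
  P(Y=1) = 0.176 + 0.094 + 0.039 = 0.309
  P(Y=2) = 0.174 + 0.021 + 0.009 = 0.204
H(Y) = -[0.487·log₂(0.487) + 0.309·log₂(0.309) + 0.204·log₂(0.204)]
  = 0.50551 + 0.52355 + 0.46785 = 1.4969 bits

H(X|Y) = H(X,Y) - H(Y) = 2.7131 - 1.4969 = 1.2162 bits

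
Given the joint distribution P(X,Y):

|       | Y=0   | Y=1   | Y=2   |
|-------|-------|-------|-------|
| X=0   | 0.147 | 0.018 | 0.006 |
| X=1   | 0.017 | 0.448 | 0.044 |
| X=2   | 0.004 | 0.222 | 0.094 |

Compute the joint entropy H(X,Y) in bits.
2.2070 bits

H(X,Y) = -Σ_{x,y} P(x,y) log₂ P(x,y). Per-cell terms -P(x,y)·log₂P(x,y):
  X=0: 0.4066, 0.1043, 0.0443
  X=1: 0.0999, 0.5190, 0.1983
  X=2: 0.0319, 0.4820, 0.3207
Sum of the 9 terms: H(X,Y) = 2.2070 bits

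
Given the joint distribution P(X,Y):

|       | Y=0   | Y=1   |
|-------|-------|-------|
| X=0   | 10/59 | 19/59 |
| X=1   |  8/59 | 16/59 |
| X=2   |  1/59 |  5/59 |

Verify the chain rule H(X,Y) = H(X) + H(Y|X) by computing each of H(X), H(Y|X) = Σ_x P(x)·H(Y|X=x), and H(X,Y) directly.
H(X) = 1.3669 bits, H(Y|X) = 0.8965 bits, H(X,Y) = 2.2633 bits

Marginal of X (row sums):
  P(X=0) = 10/59 + 19/59 = 29/59
  P(X=1) = 8/59 + 16/59 = 24/59
  P(X=2) = 1/59 + 5/59 = 6/59
H(X) = -[(29/59)·log₂(29/59) + (24/59)·log₂(24/59) + (6/59)·log₂(6/59)]
  = 0.5036 + 0.5279 + 0.3354 = 1.3669 bits

H(Y|X) = Σ_x P(x)·H(Y|X=x):
  X=0: P(X=0) = 29/59, P(Y|X=0) = (10/29, 19/29) → H(Y|X=0) = 0.9294
  X=1: P(X=1) = 24/59, P(Y|X=1) = (1/3, 2/3) → H(Y|X=1) = 0.9183
  X=2: P(X=2) = 6/59, P(Y|X=2) = (1/6, 5/6) → H(Y|X=2) = 0.6500
H(Y|X) = (29/59)·0.9294 + (24/59)·0.9183 + (6/59)·0.6500 = 0.8965 bits

H(X,Y) = -Σ_{x,y} P(x,y) log₂ P(x,y). Per-cell terms -P(x,y)·log₂P(x,y):
  X=0: 0.4340, 0.5264
  X=1: 0.3909, 0.5105
  X=2: 0.0997, 0.3018
Sum of the 6 terms: H(X,Y) = 2.2633 bits

Chain rule check:
  H(X) + H(Y|X) = 1.3669 + 0.8965 = 2.2634 bits
  H(X,Y) = 2.2633 bits
✓ Chain rule verified (Δ = 0.0001 is 4-dp rounding noise: each of the three values was rounded independently).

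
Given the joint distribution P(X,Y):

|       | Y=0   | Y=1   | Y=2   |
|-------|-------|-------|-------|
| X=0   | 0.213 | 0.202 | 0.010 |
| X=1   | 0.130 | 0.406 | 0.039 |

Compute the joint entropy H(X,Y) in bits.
2.1009 bits

H(X,Y) = -Σ_{x,y} P(x,y) log₂ P(x,y). Per-cell terms -P(x,y)·log₂P(x,y):
  X=0: 0.47522, 0.46613, 0.06644
  X=1: 0.38264, 0.52798, 0.18253
Sum of the 6 terms: H(X,Y) = 2.1009 bits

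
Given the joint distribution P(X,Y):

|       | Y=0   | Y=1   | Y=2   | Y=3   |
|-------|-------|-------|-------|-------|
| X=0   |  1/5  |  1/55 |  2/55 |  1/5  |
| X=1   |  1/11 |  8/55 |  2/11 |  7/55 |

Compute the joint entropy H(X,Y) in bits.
2.7525 bits

H(X,Y) = -Σ_{x,y} P(x,y) log₂ P(x,y). Per-cell terms -P(x,y)·log₂P(x,y):
  X=0: 0.46439, 0.10512, 0.17387, 0.46439
  X=1: 0.31449, 0.40456, 0.44717, 0.37851
Sum of the 8 terms: H(X,Y) = 2.7525 bits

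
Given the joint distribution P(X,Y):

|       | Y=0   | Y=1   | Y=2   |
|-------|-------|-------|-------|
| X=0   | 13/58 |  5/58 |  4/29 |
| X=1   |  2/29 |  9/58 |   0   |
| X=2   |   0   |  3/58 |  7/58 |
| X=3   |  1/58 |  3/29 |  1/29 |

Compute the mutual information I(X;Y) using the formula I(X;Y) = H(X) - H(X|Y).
0.3667 bits

I(X;Y) = H(X) - H(X|Y)

Marginal of X (row sums):
  P(X=0) = 13/58 + 5/58 + 4/29 = 13/29
  P(X=1) = 2/29 + 9/58 + 0 = 13/58
  P(X=2) = 0 + 3/58 + 7/58 = 5/29
  P(X=3) = 1/58 + 3/29 + 1/29 = 9/58
H(X) = -[(13/29)·log₂(13/29) + (13/58)·log₂(13/58) + (5/29)·log₂(5/29) + (9/58)·log₂(9/58)]
  = 0.51890 + 0.48359 + 0.43725 + 0.41711 = 1.85685 bits

Marginal of Y (column sums):
  P(Y=0) = 13/58 + 2/29 + 0 + 1/58 = 9/29
  P(Y=1) = 5/58 + 9/58 + 3/58 + 3/29 = 23/58
  P(Y=2) = 4/29 + 0 + 7/58 + 1/29 = 17/58
H(X|Y) = Σ_y P(y)·H(X|Y=y):
  Y=0: P(Y=0) = 9/29, P(X|Y=0) = (13/18, 2/9, 0, 1/18) → H(X|Y=0) = 1.05294
  Y=1: P(Y=1) = 23/58, P(X|Y=1) = (5/23, 9/23, 3/23, 6/23) → H(X|Y=1) = 1.89732
  Y=2: P(Y=2) = 17/58, P(X|Y=2) = (8/17, 0, 7/17, 2/17) → H(X|Y=2) = 1.40208
H(X|Y) = (9/29)·1.05294 + (23/58)·1.89732 + (17/58)·1.40208 = 1.49011 bits

I(X;Y) = H(X) - H(X|Y) = 1.85685 - 1.49011 = 0.3667 bits

Cross-check via I(X;Y) = H(X) + H(Y) - H(X,Y): computing H(Y) from the column sums and H(X,Y) from the 12 cells in the same way gives H(Y) = 1.57199 bits and H(X,Y) = 3.06210 bits, so
I(X;Y) = 1.85685 + 1.57199 - 3.06210 = 0.3667 bits ✓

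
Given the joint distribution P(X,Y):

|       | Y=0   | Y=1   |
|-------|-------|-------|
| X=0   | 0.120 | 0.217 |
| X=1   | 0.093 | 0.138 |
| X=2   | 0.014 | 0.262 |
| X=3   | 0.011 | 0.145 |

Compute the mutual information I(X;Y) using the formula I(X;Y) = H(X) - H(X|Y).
0.1132 bits

I(X;Y) = H(X) - H(X|Y)

Marginal of X (row sums):
  P(X=0) = 0.120 + 0.217 = 0.337
  P(X=1) = 0.093 + 0.138 = 0.231
  P(X=2) = 0.014 + 0.262 = 0.276
  P(X=3) = 0.011 + 0.145 = 0.156
H(X) = -[0.337·log₂(0.337) + 0.231·log₂(0.231) + 0.276·log₂(0.276) + 0.156·log₂(0.156)]
  = 0.52881 + 0.48834 + 0.51260 + 0.41814 = 1.9479 bits

Marginal of Y (column sums):
  P(Y=0) = 0.120 + 0.093 + 0.014 + 0.011 = 0.238
  P(Y=1) = 0.217 + 0.138 + 0.262 + 0.145 = 0.762
H(X|Y) = Σ_y P(y)·H(X|Y=y):
  Y=0: P(Y=0) = 0.238, P(X|Y=0) = (60/119, 93/238, 1/17, 11/238) → H(X|Y=0) = 1.47328
  Y=1: P(Y=1) = 0.762, P(X|Y=1) = (217/762, 23/127, 131/381, 145/762) → H(X|Y=1) = 1.94756
H(X|Y) = 0.238·1.47328 + 0.762·1.94756 = 1.8347 bits

I(X;Y) = H(X) - H(X|Y) = 1.9479 - 1.8347 = 0.1132 bits

Cross-check via I(X;Y) = H(X) + H(Y) - H(X,Y): computing H(Y) from the column sums and H(X,Y) from the 8 cells in the same way gives H(Y) = 0.7917 bits and H(X,Y) = 2.6264 bits, so
I(X;Y) = 1.9479 + 0.7917 - 2.6264 = 0.1132 bits ✓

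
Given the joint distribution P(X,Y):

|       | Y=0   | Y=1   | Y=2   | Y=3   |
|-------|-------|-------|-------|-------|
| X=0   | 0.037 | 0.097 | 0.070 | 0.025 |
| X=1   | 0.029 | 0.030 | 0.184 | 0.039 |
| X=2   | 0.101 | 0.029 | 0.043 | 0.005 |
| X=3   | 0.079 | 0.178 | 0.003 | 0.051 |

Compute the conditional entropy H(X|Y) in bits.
1.6138 bits

H(X|Y) = H(X,Y) - H(Y)

H(X,Y) = -Σ_{x,y} P(x,y) log₂ P(x,y). Per-cell terms -P(x,y)·log₂P(x,y):
  X=0: 0.1760, 0.3265, 0.2686, 0.1330
  X=1: 0.1481, 0.1518, 0.4494, 0.1825
  X=2: 0.3341, 0.1481, 0.1952, 0.0382
  X=3: 0.2893, 0.4432, 0.0251, 0.2190
Sum of the 16 terms: H(X,Y) = 3.5281 bits

Marginal of Y (column sums):
  P(Y=0) = 0.037 + 0.029 + 0.101 + 0.079 = 0.246
  P(Y=1) = 0.097 + 0.030 + 0.029 + 0.178 = 0.334
  P(Y=2) = 0.070 + 0.184 + 0.043 + 0.003 = 0.300
  P(Y=3) = 0.025 + 0.039 + 0.005 + 0.051 = 0.120
H(Y) = -[0.246·log₂(0.246) + 0.334·log₂(0.334) + 0.300·log₂(0.300) + 0.120·log₂(0.120)]
  = 0.4977 + 0.5284 + 0.5211 + 0.3671 = 1.9143 bits

H(X|Y) = H(X,Y) - H(Y) = 3.5281 - 1.9143 = 1.6138 bits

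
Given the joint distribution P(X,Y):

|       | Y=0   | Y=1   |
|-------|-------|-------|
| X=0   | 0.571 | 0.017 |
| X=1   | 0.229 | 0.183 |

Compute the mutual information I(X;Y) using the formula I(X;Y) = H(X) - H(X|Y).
0.2026 bits

I(X;Y) = H(X) - H(X|Y)

Marginal of X (row sums):
  P(X=0) = 0.571 + 0.017 = 0.588
  P(X=1) = 0.229 + 0.183 = 0.412
H(X) = -[0.588·log₂(0.588) + 0.412·log₂(0.412)]
  = 0.450474 + 0.527065 = 0.97754 bits

Marginal of Y (column sums):
  P(Y=0) = 0.571 + 0.229 = 0.800
  P(Y=1) = 0.017 + 0.183 = 0.200
H(X|Y) = Σ_y P(y)·H(X|Y=y):
  Y=0: P(Y=0) = 0.800, P(X|Y=0) = (571/800, 229/800) → H(X|Y=0) = 0.863828
  Y=1: P(Y=1) = 0.200, P(X|Y=1) = (17/200, 183/200) → H(X|Y=1) = 0.419556
H(X|Y) = 0.800·0.863828 + 0.200·0.419556 = 0.77497 bits

I(X;Y) = H(X) - H(X|Y) = 0.97754 - 0.77497 = 0.2026 bits

Cross-check via I(X;Y) = H(X) + H(Y) - H(X,Y): computing H(Y) from the column sums and H(X,Y) from the 4 cells in the same way gives H(Y) = 0.72193 bits and H(X,Y) = 1.49690 bits, so
I(X;Y) = 0.97754 + 0.72193 - 1.49690 = 0.2026 bits ✓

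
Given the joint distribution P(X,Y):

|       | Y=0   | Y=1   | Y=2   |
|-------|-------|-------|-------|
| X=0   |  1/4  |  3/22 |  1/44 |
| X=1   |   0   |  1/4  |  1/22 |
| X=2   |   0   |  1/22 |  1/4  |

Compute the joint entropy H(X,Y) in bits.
2.4215 bits

H(X,Y) = -Σ_{x,y} P(x,y) log₂ P(x,y). Per-cell terms -P(x,y)·log₂P(x,y):
  X=0: 0.5000, 0.3920, 0.1241
  X=1: 0.0000, 0.5000, 0.2027
  X=2: 0.0000, 0.2027, 0.5000
  (cells with P = 0 contribute 0)
Sum of the 9 terms: H(X,Y) = 2.4215 bits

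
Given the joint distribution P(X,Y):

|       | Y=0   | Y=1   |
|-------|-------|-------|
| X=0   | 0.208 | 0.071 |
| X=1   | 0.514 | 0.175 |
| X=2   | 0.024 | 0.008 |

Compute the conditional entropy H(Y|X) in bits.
0.8176 bits

H(Y|X) = H(X,Y) - H(X)

H(X,Y) = -Σ_{x,y} P(x,y) log₂ P(x,y). Per-cell terms -P(x,y)·log₂P(x,y):
  X=0: 0.47119, 0.27094
  X=1: 0.49352, 0.44005
  X=2: 0.12914, 0.05573
Sum of the 6 terms: H(X,Y) = 1.8606 bits

Marginal of X (row sums):
  P(X=0) = 0.208 + 0.071 = 0.279
  P(X=1) = 0.514 + 0.175 = 0.689
  P(X=2) = 0.024 + 0.008 = 0.032
H(X) = -[0.279·log₂(0.279) + 0.689·log₂(0.689) + 0.032·log₂(0.032)]
  = 0.51382 + 0.37029 + 0.15891 = 1.0430 bits

H(Y|X) = H(X,Y) - H(X) = 1.8606 - 1.0430 = 0.8176 bits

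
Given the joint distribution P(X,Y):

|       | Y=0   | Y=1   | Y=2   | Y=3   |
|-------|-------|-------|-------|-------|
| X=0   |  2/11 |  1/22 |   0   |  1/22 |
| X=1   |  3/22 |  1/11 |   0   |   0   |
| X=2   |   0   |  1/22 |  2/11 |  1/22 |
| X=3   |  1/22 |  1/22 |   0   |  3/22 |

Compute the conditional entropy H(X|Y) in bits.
1.2595 bits

H(X|Y) = H(X,Y) - H(Y)

H(X,Y) = -Σ_{x,y} P(x,y) log₂ P(x,y). Per-cell terms -P(x,y)·log₂P(x,y):
  X=0: 0.44717, 0.20270, 0.00000, 0.20270
  X=1: 0.39197, 0.31449, 0.00000, 0.00000
  X=2: 0.00000, 0.20270, 0.44717, 0.20270
  X=3: 0.20270, 0.20270, 0.00000, 0.39197
  (cells with P = 0 contribute 0)
Sum of the 16 terms: H(X,Y) = 3.2090 bits

Marginal of Y (column sums):
  P(Y=0) = 2/11 + 3/22 + 0 + 1/22 = 4/11
  P(Y=1) = 1/22 + 1/11 + 1/22 + 1/22 = 5/22
  P(Y=2) = 0 + 0 + 2/11 + 0 = 2/11
  P(Y=3) = 1/22 + 0 + 1/22 + 3/22 = 5/22
H(Y) = -[(4/11)·log₂(4/11) + (5/22)·log₂(5/22) + (2/11)·log₂(2/11) + (5/22)·log₂(5/22)]
  = 0.53070 + 0.48580 + 0.44717 + 0.48580 = 1.9495 bits

H(X|Y) = H(X,Y) - H(Y) = 3.2090 - 1.9495 = 1.2595 bits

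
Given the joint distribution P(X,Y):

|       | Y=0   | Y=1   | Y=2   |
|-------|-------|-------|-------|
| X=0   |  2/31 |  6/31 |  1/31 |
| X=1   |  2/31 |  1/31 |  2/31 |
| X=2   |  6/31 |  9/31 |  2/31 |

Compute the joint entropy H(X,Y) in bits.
2.7752 bits

H(X,Y) = -Σ_{x,y} P(x,y) log₂ P(x,y). Per-cell terms -P(x,y)·log₂P(x,y):
  X=0: 0.2551, 0.4586, 0.1598
  X=1: 0.2551, 0.1598, 0.2551
  X=2: 0.4586, 0.5180, 0.2551
Sum of the 9 terms: H(X,Y) = 2.7752 bits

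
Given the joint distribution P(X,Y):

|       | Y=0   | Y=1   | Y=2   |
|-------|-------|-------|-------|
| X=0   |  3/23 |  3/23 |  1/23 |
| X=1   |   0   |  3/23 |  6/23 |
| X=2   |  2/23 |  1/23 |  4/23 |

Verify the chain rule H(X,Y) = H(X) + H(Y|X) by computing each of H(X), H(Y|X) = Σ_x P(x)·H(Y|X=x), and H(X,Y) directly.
H(X) = 1.5743 bits, H(Y|X) = 1.2199 bits, H(X,Y) = 2.7942 bits

Marginal of X (row sums):
  P(X=0) = 3/23 + 3/23 + 1/23 = 7/23
  P(X=1) = 0 + 3/23 + 6/23 = 9/23
  P(X=2) = 2/23 + 1/23 + 4/23 = 7/23
H(X) = -[(7/23)·log₂(7/23) + (9/23)·log₂(9/23) + (7/23)·log₂(7/23)]
  = 0.522324 + 0.529684 + 0.522324 = 1.5743 bits

H(Y|X) = Σ_x P(x)·H(Y|X=x):
  X=0: P(X=0) = 7/23, P(Y|X=0) = (3/7, 3/7, 1/7) → H(Y|X=0) = 1.448816
  X=1: P(X=1) = 9/23, P(Y|X=1) = (0, 1/3, 2/3) → H(Y|X=1) = 0.918296
  X=2: P(X=2) = 7/23, P(Y|X=2) = (2/7, 1/7, 4/7) → H(Y|X=2) = 1.378783
H(Y|X) = (7/23)·1.448816 + (9/23)·0.918296 + (7/23)·1.378783 = 1.2199 bits

H(X,Y) = -Σ_{x,y} P(x,y) log₂ P(x,y). Per-cell terms -P(x,y)·log₂P(x,y):
  X=0: 0.383296, 0.383296, 0.196677
  X=1: 0.000000, 0.383296, 0.505722
  X=2: 0.306397, 0.196677, 0.438880
  (cells with P = 0 contribute 0)
Sum of the 9 terms: H(X,Y) = 2.7942 bits

Chain rule check:
  H(X) + H(Y|X) = 1.5743 + 1.2199 = 2.7942 bits
  H(X,Y) = 2.7942 bits
✓ Chain rule verified.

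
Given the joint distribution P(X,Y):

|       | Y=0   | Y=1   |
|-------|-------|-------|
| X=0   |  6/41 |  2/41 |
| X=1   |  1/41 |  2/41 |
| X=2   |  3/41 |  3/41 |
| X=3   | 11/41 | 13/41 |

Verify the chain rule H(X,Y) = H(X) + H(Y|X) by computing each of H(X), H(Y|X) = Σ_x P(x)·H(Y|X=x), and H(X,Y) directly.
H(X) = 1.5940 bits, H(Y|X) = 0.9543 bits, H(X,Y) = 2.5483 bits

Marginal of X (row sums):
  P(X=0) = 6/41 + 2/41 = 8/41
  P(X=1) = 1/41 + 2/41 = 3/41
  P(X=2) = 3/41 + 3/41 = 6/41
  P(X=3) = 11/41 + 13/41 = 24/41
H(X) = -[(8/41)·log₂(8/41) + (3/41)·log₂(3/41) + (6/41)·log₂(6/41) + (24/41)·log₂(24/41)]
  = 0.46001 + 0.27604 + 0.40574 + 0.45225 = 1.5940 bits

H(Y|X) = Σ_x P(x)·H(Y|X=x):
  X=0: P(X=0) = 8/41, P(Y|X=0) = (3/4, 1/4) → H(Y|X=0) = 0.81128
  X=1: P(X=1) = 3/41, P(Y|X=1) = (1/3, 2/3) → H(Y|X=1) = 0.91830
  X=2: P(X=2) = 6/41, P(Y|X=2) = (1/2, 1/2) → H(Y|X=2) = 1.00000
  X=3: P(X=3) = 24/41, P(Y|X=3) = (11/24, 13/24) → H(Y|X=3) = 0.99498
H(Y|X) = (8/41)·0.81128 + (3/41)·0.91830 + (6/41)·1.00000 + (24/41)·0.99498 = 0.9543 bits

H(X,Y) = -Σ_{x,y} P(x,y) log₂ P(x,y). Per-cell terms -P(x,y)·log₂P(x,y):
  X=0: 0.40574, 0.21256
  X=1: 0.13067, 0.21256
  X=2: 0.27604, 0.27604
  X=3: 0.50925, 0.52543
Sum of the 8 terms: H(X,Y) = 2.5483 bits

Chain rule check:
  H(X) + H(Y|X) = 1.5940 + 0.9543 = 2.5483 bits
  H(X,Y) = 2.5483 bits
✓ Chain rule verified.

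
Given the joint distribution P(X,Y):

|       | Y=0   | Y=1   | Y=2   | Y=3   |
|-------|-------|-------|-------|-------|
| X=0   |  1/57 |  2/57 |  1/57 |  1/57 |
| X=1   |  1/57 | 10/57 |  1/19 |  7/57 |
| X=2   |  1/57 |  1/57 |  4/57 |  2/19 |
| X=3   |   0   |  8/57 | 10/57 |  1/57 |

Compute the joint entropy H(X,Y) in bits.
3.3705 bits

H(X,Y) = -Σ_{x,y} P(x,y) log₂ P(x,y). Per-cell terms -P(x,y)·log₂P(x,y):
  X=0: 0.10233, 0.16958, 0.10233, 0.10233
  X=1: 0.10233, 0.44052, 0.22358, 0.37156
  X=2: 0.10233, 0.10233, 0.26897, 0.34189
  X=3: 0.00000, 0.39760, 0.44052, 0.10233
  (cells with P = 0 contribute 0)
Sum of the 16 terms: H(X,Y) = 3.3705 bits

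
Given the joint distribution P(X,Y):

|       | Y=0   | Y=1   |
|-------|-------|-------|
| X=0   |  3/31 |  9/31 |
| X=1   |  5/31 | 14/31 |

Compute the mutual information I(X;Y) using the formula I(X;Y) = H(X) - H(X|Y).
0.0002 bits

I(X;Y) = H(X) - H(X|Y)

Marginal of X (row sums):
  P(X=0) = 3/31 + 9/31 = 12/31
  P(X=1) = 5/31 + 14/31 = 19/31
H(X) = -[(12/31)·log₂(12/31) + (19/31)·log₂(19/31)]
  = 0.530026 + 0.432874 = 0.962900 bits

Marginal of Y (column sums):
  P(Y=0) = 3/31 + 5/31 = 8/31
  P(Y=1) = 9/31 + 14/31 = 23/31
H(X|Y) = Σ_y P(y)·H(X|Y=y):
  Y=0: P(Y=0) = 8/31, P(X|Y=0) = (3/8, 5/8) → H(X|Y=0) = 0.954434
  Y=1: P(Y=1) = 23/31, P(X|Y=1) = (9/23, 14/23) → H(X|Y=1) = 0.965636
H(X|Y) = (8/31)·0.954434 + (23/31)·0.965636 = 0.962745 bits

I(X;Y) = H(X) - H(X|Y) = 0.962900 - 0.962745 = 0.0002 bits

Cross-check via I(X;Y) = H(X) + H(Y) - H(X,Y): computing H(Y) from the column sums and H(X,Y) from the 4 cells in the same way gives H(Y) = 0.823812 bits and H(X,Y) = 1.786557 bits, so
I(X;Y) = 0.962900 + 0.823812 - 1.786557 = 0.0002 bits ✓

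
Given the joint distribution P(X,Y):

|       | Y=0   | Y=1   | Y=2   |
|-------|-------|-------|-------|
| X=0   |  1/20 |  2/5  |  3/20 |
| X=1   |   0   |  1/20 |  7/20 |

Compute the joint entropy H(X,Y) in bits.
1.9016 bits

H(X,Y) = -Σ_{x,y} P(x,y) log₂ P(x,y). Per-cell terms -P(x,y)·log₂P(x,y):
  X=0: 0.2161, 0.5288, 0.4105
  X=1: 0.0000, 0.2161, 0.5301
  (cells with P = 0 contribute 0)
Sum of the 6 terms: H(X,Y) = 1.9016 bits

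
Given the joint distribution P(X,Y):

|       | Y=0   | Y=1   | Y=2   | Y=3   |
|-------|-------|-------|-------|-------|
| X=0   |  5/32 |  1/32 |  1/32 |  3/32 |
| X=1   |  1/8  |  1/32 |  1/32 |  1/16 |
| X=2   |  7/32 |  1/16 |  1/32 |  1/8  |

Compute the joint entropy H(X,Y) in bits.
3.2495 bits

H(X,Y) = -Σ_{x,y} P(x,y) log₂ P(x,y). Per-cell terms -P(x,y)·log₂P(x,y):
  X=0: 0.41845, 0.15625, 0.15625, 0.32016
  X=1: 0.37500, 0.15625, 0.15625, 0.25000
  X=2: 0.47964, 0.25000, 0.15625, 0.37500
Sum of the 12 terms: H(X,Y) = 3.2495 bits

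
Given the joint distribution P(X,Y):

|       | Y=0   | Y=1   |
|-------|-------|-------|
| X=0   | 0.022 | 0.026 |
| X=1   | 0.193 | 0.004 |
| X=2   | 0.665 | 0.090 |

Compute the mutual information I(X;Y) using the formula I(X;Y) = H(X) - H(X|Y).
0.0555 bits

I(X;Y) = H(X) - H(X|Y)

Marginal of X (row sums):
  P(X=0) = 0.022 + 0.026 = 0.048
  P(X=1) = 0.193 + 0.004 = 0.197
  P(X=2) = 0.665 + 0.090 = 0.755
H(X) = -[0.048·log₂(0.048) + 0.197·log₂(0.197) + 0.755·log₂(0.755)]
  = 0.2103 + 0.4617 + 0.3061 = 0.9781 bits

Marginal of Y (column sums):
  P(Y=0) = 0.022 + 0.193 + 0.665 = 0.880
  P(Y=1) = 0.026 + 0.004 + 0.090 = 0.120
H(X|Y) = Σ_y P(y)·H(X|Y=y):
  Y=0: P(Y=0) = 0.880, P(X|Y=0) = (1/40, 193/880, 133/176) → H(X|Y=0) = 0.9185
  Y=1: P(Y=1) = 0.120, P(X|Y=1) = (13/60, 1/30, 3/4) → H(X|Y=1) = 0.9529
H(X|Y) = 0.880·0.9185 + 0.120·0.9529 = 0.9226 bits

I(X;Y) = H(X) - H(X|Y) = 0.9781 - 0.9226 = 0.0555 bits

Cross-check via I(X;Y) = H(X) + H(Y) - H(X,Y): computing H(Y) from the column sums and H(X,Y) from the 6 cells in the same way gives H(Y) = 0.5294 bits and H(X,Y) = 1.4520 bits, so
I(X;Y) = 0.9781 + 0.5294 - 1.4520 = 0.0555 bits ✓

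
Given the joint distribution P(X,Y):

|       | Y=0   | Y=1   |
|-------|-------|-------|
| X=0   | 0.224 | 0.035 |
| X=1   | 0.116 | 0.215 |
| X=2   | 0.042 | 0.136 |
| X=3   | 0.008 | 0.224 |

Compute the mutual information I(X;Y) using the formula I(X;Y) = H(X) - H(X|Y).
0.3170 bits

I(X;Y) = H(X) - H(X|Y)

Marginal of X (row sums):
  P(X=0) = 0.224 + 0.035 = 0.259
  P(X=1) = 0.116 + 0.215 = 0.331
  P(X=2) = 0.042 + 0.136 = 0.178
  P(X=3) = 0.008 + 0.224 = 0.232
H(X) = -[0.259·log₂(0.259) + 0.331·log₂(0.331) + 0.178·log₂(0.178) + 0.232·log₂(0.232)]
  = 0.5048 + 0.5280 + 0.4432 + 0.4890 = 1.9650 bits

Marginal of Y (column sums):
  P(Y=0) = 0.224 + 0.116 + 0.042 + 0.008 = 0.390
  P(Y=1) = 0.035 + 0.215 + 0.136 + 0.224 = 0.610
H(X|Y) = Σ_y P(y)·H(X|Y=y):
  Y=0: P(Y=0) = 0.390, P(X|Y=0) = (112/195, 58/195, 7/65, 4/195) → H(X|Y=0) = 1.4410
  Y=1: P(Y=1) = 0.610, P(X|Y=1) = (7/122, 43/122, 68/305, 112/305) → H(X|Y=1) = 1.7803
H(X|Y) = 0.390·1.4410 + 0.610·1.7803 = 1.6480 bits

I(X;Y) = H(X) - H(X|Y) = 1.9650 - 1.6480 = 0.3170 bits

Cross-check via I(X;Y) = H(X) + H(Y) - H(X,Y): computing H(Y) from the column sums and H(X,Y) from the 8 cells in the same way gives H(Y) = 0.9648 bits and H(X,Y) = 2.6128 bits, so
I(X;Y) = 1.9650 + 0.9648 - 2.6128 = 0.3170 bits ✓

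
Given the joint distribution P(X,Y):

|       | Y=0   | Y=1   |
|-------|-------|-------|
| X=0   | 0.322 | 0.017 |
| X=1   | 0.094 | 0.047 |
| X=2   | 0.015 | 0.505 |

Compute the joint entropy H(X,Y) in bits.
1.7430 bits

H(X,Y) = -Σ_{x,y} P(x,y) log₂ P(x,y). Per-cell terms -P(x,y)·log₂P(x,y):
  X=0: 0.5264, 0.0999
  X=1: 0.3207, 0.2073
  X=2: 0.0909, 0.4978
Sum of the 6 terms: H(X,Y) = 1.7430 bits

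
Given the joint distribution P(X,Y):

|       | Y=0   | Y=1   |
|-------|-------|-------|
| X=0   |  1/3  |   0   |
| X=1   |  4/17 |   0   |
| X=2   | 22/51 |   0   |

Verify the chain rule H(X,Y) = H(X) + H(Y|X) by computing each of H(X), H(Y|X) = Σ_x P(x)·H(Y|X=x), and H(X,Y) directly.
H(X) = 1.5427 bits, H(Y|X) = 0.0000 bits, H(X,Y) = 1.5427 bits

Marginal of X (row sums):
  P(X=0) = 1/3 + 0 = 1/3
  P(X=1) = 4/17 + 0 = 4/17
  P(X=2) = 22/51 + 0 = 22/51
H(X) = -[(1/3)·log₂(1/3) + (4/17)·log₂(4/17) + (22/51)·log₂(22/51)]
  = 0.52832 + 0.49117 + 0.52325 = 1.5427 bits

H(Y|X) = Σ_x P(x)·H(Y|X=x):
  X=0: P(X=0) = 1/3, P(Y|X=0) = (1, 0) → H(Y|X=0) = 0.00000
  X=1: P(X=1) = 4/17, P(Y|X=1) = (1, 0) → H(Y|X=1) = 0.00000
  X=2: P(X=2) = 22/51, P(Y|X=2) = (1, 0) → H(Y|X=2) = 0.00000
H(Y|X) = (1/3)·0.00000 + (4/17)·0.00000 + (22/51)·0.00000 = 0.0000 bits

H(X,Y) = -Σ_{x,y} P(x,y) log₂ P(x,y). Per-cell terms -P(x,y)·log₂P(x,y):
  X=0: 0.52832, 0.00000
  X=1: 0.49117, 0.00000
  X=2: 0.52325, 0.00000
  (cells with P = 0 contribute 0)
Sum of the 6 terms: H(X,Y) = 1.5427 bits

Chain rule check:
  H(X) + H(Y|X) = 1.5427 + 0.0000 = 1.5427 bits
  H(X,Y) = 1.5427 bits
✓ Chain rule verified.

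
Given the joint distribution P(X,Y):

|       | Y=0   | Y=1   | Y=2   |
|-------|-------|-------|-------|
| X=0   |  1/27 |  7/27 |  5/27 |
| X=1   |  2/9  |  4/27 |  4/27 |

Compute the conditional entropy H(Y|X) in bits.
1.4310 bits

H(Y|X) = H(X,Y) - H(X)

H(X,Y) = -Σ_{x,y} P(x,y) log₂ P(x,y). Per-cell terms -P(x,y)·log₂P(x,y):
  X=0: 0.176107, 0.504916, 0.450548
  X=1: 0.482206, 0.408131, 0.408131
Sum of the 6 terms: H(X,Y) = 2.43004 bits

Marginal of X (row sums):
  P(X=0) = 1/27 + 7/27 + 5/27 = 13/27
  P(X=1) = 2/9 + 4/27 + 4/27 = 14/27
H(X) = -[(13/27)·log₂(13/27) + (14/27)·log₂(14/27)]
  = 0.507697 + 0.491313 = 0.99901 bits

H(Y|X) = H(X,Y) - H(X) = 2.43004 - 0.99901 = 1.4310 bits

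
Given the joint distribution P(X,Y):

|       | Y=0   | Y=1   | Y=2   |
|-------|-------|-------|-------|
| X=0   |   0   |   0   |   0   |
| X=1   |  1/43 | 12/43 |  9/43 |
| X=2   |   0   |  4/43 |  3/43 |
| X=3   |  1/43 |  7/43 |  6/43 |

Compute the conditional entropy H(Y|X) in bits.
1.1999 bits

H(Y|X) = H(X,Y) - H(X)

H(X,Y) = -Σ_{x,y} P(x,y) log₂ P(x,y). Per-cell terms -P(x,y)·log₂P(x,y):
  X=0: 0.00000, 0.00000, 0.00000
  X=1: 0.12619, 0.51385, 0.47226
  X=2: 0.00000, 0.31872, 0.26800
  X=3: 0.12619, 0.42633, 0.39646
  (cells with P = 0 contribute 0)
Sum of the 12 terms: H(X,Y) = 2.6480 bits

Marginal of X (row sums):
  P(X=0) = 0 + 0 + 0 = 0
  P(X=1) = 1/43 + 12/43 + 9/43 = 22/43
  P(X=2) = 0 + 4/43 + 3/43 = 7/43
  P(X=3) = 1/43 + 7/43 + 6/43 = 14/43
H(X) = -[(22/43)·log₂(22/43) + (7/43)·log₂(7/43) + (14/43)·log₂(14/43)]   (outcomes with P = 0 contribute 0)
  = 0.49466 + 0.42633 + 0.52709 = 1.4481 bits

H(Y|X) = H(X,Y) - H(X) = 2.6480 - 1.4481 = 1.1999 bits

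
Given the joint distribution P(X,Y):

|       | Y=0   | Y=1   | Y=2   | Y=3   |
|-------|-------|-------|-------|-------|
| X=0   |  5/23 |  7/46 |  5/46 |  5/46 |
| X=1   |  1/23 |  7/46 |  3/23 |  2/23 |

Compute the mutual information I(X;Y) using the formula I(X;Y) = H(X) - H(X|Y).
0.0725 bits

I(X;Y) = H(X) - H(X|Y)

Marginal of X (row sums):
  P(X=0) = 5/23 + 7/46 + 5/46 + 5/46 = 27/46
  P(X=1) = 1/23 + 7/46 + 3/23 + 2/23 = 19/46
H(X) = -[(27/46)·log₂(27/46) + (19/46)·log₂(19/46)]
  = 0.4511785 + 0.5268925 = 0.978071 bits

Marginal of Y (column sums):
  P(Y=0) = 5/23 + 1/23 = 6/23
  P(Y=1) = 7/46 + 7/46 = 7/23
  P(Y=2) = 5/46 + 3/23 = 11/46
  P(Y=3) = 5/46 + 2/23 = 9/46
H(X|Y) = Σ_y P(y)·H(X|Y=y):
  Y=0: P(Y=0) = 6/23, P(X|Y=0) = (5/6, 1/6) → H(X|Y=0) = 0.6500224
  Y=1: P(Y=1) = 7/23, P(X|Y=1) = (1/2, 1/2) → H(X|Y=1) = 1.0000000
  Y=2: P(Y=2) = 11/46, P(X|Y=2) = (5/11, 6/11) → H(X|Y=2) = 0.9940302
  Y=3: P(Y=3) = 9/46, P(X|Y=3) = (5/9, 4/9) → H(X|Y=3) = 0.9910761
H(X|Y) = (6/23)·0.6500224 + (7/23)·1.0000000 + (11/46)·0.9940302 + (9/46)·0.9910761 = 0.905528 bits

I(X;Y) = H(X) - H(X|Y) = 0.978071 - 0.905528 = 0.0725 bits

Cross-check via I(X;Y) = H(X) + H(Y) - H(X,Y): computing H(Y) from the column sums and H(X,Y) from the 8 cells in the same way gives H(Y) = 1.982136 bits and H(X,Y) = 2.887664 bits, so
I(X;Y) = 0.978071 + 1.982136 - 2.887664 = 0.0725 bits ✓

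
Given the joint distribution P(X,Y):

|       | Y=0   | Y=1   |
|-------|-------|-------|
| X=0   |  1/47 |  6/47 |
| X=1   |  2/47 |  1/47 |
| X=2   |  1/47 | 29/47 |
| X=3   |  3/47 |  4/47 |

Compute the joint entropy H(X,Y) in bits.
1.9132 bits

H(X,Y) = -Σ_{x,y} P(x,y) log₂ P(x,y). Per-cell terms -P(x,y)·log₂P(x,y):
  X=0: 0.1182, 0.3791
  X=1: 0.1938, 0.1182
  X=2: 0.1182, 0.4298
  X=3: 0.2534, 0.3025
Sum of the 8 terms: H(X,Y) = 1.9132 bits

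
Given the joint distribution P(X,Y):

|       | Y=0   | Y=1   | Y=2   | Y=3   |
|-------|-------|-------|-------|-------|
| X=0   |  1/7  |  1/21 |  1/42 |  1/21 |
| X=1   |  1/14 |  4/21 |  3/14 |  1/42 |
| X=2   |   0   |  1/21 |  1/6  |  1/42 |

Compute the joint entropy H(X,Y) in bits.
3.0484 bits

H(X,Y) = -Σ_{x,y} P(x,y) log₂ P(x,y). Per-cell terms -P(x,y)·log₂P(x,y):
  X=0: 0.40105, 0.20916, 0.12839, 0.20916
  X=1: 0.27195, 0.45568, 0.47623, 0.12839
  X=2: 0.00000, 0.20916, 0.43083, 0.12839
  (cells with P = 0 contribute 0)
Sum of the 12 terms: H(X,Y) = 3.0484 bits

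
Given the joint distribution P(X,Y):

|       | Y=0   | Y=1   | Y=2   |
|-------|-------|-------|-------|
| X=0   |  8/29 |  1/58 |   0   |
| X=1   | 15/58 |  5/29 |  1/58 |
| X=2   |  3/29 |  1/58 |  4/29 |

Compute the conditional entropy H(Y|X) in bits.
0.9477 bits

H(Y|X) = H(X,Y) - H(X)

H(X,Y) = -Σ_{x,y} P(x,y) log₂ P(x,y). Per-cell terms -P(x,y)·log₂P(x,y):
  X=0: 0.512546, 0.101000, 0.000000
  X=1: 0.504592, 0.437251, 0.101000
  X=2: 0.338588, 0.101000, 0.394204
  (cells with P = 0 contribute 0)
Sum of the 9 terms: H(X,Y) = 2.490181 bits

Marginal of X (row sums):
  P(X=0) = 8/29 + 1/58 + 0 = 17/58
  P(X=1) = 15/58 + 5/29 + 1/58 = 13/29
  P(X=2) = 3/29 + 1/58 + 4/29 = 15/58
H(X) = -[(17/58)·log₂(17/58) + (13/29)·log₂(13/29) + (15/58)·log₂(15/58)]
  = 0.518945 + 0.518898 + 0.504592 = 1.542435 bits

H(Y|X) = H(X,Y) - H(X) = 2.490181 - 1.542435 = 0.9477 bits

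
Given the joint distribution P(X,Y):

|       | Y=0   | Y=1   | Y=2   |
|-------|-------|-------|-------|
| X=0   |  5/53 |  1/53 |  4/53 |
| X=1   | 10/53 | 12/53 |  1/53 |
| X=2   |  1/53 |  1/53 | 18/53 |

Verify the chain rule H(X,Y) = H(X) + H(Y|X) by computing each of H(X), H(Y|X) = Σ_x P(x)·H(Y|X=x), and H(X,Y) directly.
H(X) = 1.5072 bits, H(Y|X) = 0.9961 bits, H(X,Y) = 2.5033 bits

Marginal of X (row sums):
  P(X=0) = 5/53 + 1/53 + 4/53 = 10/53
  P(X=1) = 10/53 + 12/53 + 1/53 = 23/53
  P(X=2) = 1/53 + 1/53 + 18/53 = 20/53
H(X) = -[(10/53)·log₂(10/53) + (23/53)·log₂(23/53) + (20/53)·log₂(20/53)]
  = 0.453961 + 0.522646 + 0.530563 = 1.5072 bits

H(Y|X) = Σ_x P(x)·H(Y|X=x):
  X=0: P(X=0) = 10/53, P(Y|X=0) = (1/2, 1/10, 2/5) → H(Y|X=0) = 1.360964
  X=1: P(X=1) = 23/53, P(Y|X=1) = (10/23, 12/23, 1/23) → H(Y|X=1) = 1.208830
  X=2: P(X=2) = 20/53, P(Y|X=2) = (1/20, 1/20, 9/10) → H(Y|X=2) = 0.568996
H(Y|X) = (10/53)·1.360964 + (23/53)·1.208830 + (20/53)·0.568996 = 0.9961 bits

H(X,Y) = -Σ_{x,y} P(x,y) log₂ P(x,y). Per-cell terms -P(x,y)·log₂P(x,y):
  X=0: 0.321320, 0.108074, 0.281352
  X=1: 0.453961, 0.485198, 0.108074
  X=2: 0.108074, 0.108074, 0.529131
Sum of the 9 terms: H(X,Y) = 2.5033 bits

Chain rule check:
  H(X) + H(Y|X) = 1.5072 + 0.9961 = 2.5033 bits
  H(X,Y) = 2.5033 bits
✓ Chain rule verified.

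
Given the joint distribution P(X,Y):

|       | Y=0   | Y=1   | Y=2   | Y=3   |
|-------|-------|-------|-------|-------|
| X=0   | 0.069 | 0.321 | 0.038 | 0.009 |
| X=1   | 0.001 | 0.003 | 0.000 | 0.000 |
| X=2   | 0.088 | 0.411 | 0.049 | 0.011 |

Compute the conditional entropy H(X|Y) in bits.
1.0221 bits

H(X|Y) = H(X,Y) - H(Y)

H(X,Y) = -Σ_{x,y} P(x,y) log₂ P(x,y). Per-cell terms -P(x,y)·log₂P(x,y):
  X=0: 0.26615093, 0.52623289, 0.17927856, 0.06116273
  X=1: 0.00996578, 0.02514247, 0.00000000, 0.00000000
  X=2: 0.30855903, 0.52722657, 0.21320265, 0.07156988
  (cells with P = 0 contribute 0)
Sum of the 12 terms: H(X,Y) = 2.1884915 bits

Marginal of Y (column sums):
  P(Y=0) = 0.069 + 0.001 + 0.088 = 0.158
  P(Y=1) = 0.321 + 0.003 + 0.411 = 0.735
  P(Y=2) = 0.038 + 0.000 + 0.049 = 0.087
  P(Y=3) = 0.009 + 0.000 + 0.011 = 0.020
H(Y) = -[0.158·log₂(0.158) + 0.735·log₂(0.735) + 0.087·log₂(0.087) + 0.020·log₂(0.020)]
  = 0.42059656 + 0.32647513 + 0.30648715 + 0.11287712 = 1.1664360 bits

H(X|Y) = H(X,Y) - H(Y) = 2.1884915 - 1.1664360 = 1.0221 bits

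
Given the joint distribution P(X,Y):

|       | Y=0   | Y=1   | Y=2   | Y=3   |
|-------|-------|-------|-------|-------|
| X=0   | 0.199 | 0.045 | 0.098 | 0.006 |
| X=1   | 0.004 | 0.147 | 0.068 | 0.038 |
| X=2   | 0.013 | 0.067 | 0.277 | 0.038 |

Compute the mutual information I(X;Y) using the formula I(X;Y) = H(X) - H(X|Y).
0.4076 bits

I(X;Y) = H(X) - H(X|Y)

Marginal of X (row sums):
  P(X=0) = 0.199 + 0.045 + 0.098 + 0.006 = 0.348
  P(X=1) = 0.004 + 0.147 + 0.068 + 0.038 = 0.257
  P(X=2) = 0.013 + 0.067 + 0.277 + 0.038 = 0.395
H(X) = -[0.348·log₂(0.348) + 0.257·log₂(0.257) + 0.395·log₂(0.395)]
  = 0.52995 + 0.50376 + 0.52933 = 1.56304 bits

Marginal of Y (column sums):
  P(Y=0) = 0.199 + 0.004 + 0.013 = 0.216
  P(Y=1) = 0.045 + 0.147 + 0.067 = 0.259
  P(Y=2) = 0.098 + 0.068 + 0.277 = 0.443
  P(Y=3) = 0.006 + 0.038 + 0.038 = 0.082
H(X|Y) = Σ_y P(y)·H(X|Y=y):
  Y=0: P(Y=0) = 0.216, P(X|Y=0) = (199/216, 1/54, 13/216) → H(X|Y=0) = 0.45954
  Y=1: P(Y=1) = 0.259, P(X|Y=1) = (45/259, 21/37, 67/259) → H(X|Y=1) = 1.40710
  Y=2: P(Y=2) = 0.443, P(X|Y=2) = (98/443, 68/443, 277/443) → H(X|Y=2) = 1.32007
  Y=3: P(Y=3) = 0.082, P(X|Y=3) = (3/41, 19/41, 19/41) → H(X|Y=3) = 1.30448
H(X|Y) = 0.216·0.45954 + 0.259·1.40710 + 0.443·1.32007 + 0.082·1.30448 = 1.15546 bits

I(X;Y) = H(X) - H(X|Y) = 1.56304 - 1.15546 = 0.4076 bits

Cross-check via I(X;Y) = H(X) + H(Y) - H(X,Y): computing H(Y) from the column sums and H(X,Y) from the 12 cells in the same way gives H(Y) = 1.79857 bits and H(X,Y) = 2.95403 bits, so
I(X;Y) = 1.56304 + 1.79857 - 2.95403 = 0.4076 bits ✓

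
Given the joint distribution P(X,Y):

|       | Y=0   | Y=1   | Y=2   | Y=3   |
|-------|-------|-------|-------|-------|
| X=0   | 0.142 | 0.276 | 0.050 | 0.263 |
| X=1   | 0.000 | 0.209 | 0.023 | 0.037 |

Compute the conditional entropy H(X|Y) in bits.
0.7056 bits

H(X|Y) = H(X,Y) - H(Y)

H(X,Y) = -Σ_{x,y} P(x,y) log₂ P(x,y). Per-cell terms -P(x,y)·log₂P(x,y):
  X=0: 0.39988, 0.51260, 0.21610, 0.50677
  X=1: 0.00000, 0.47201, 0.12517, 0.17598
  (cells with P = 0 contribute 0)
Sum of the 8 terms: H(X,Y) = 2.4085 bits

Marginal of Y (column sums):
  P(Y=0) = 0.142 + 0.000 = 0.142
  P(Y=1) = 0.276 + 0.209 = 0.485
  P(Y=2) = 0.050 + 0.023 = 0.073
  P(Y=3) = 0.263 + 0.037 = 0.300
H(Y) = -[0.142·log₂(0.142) + 0.485·log₂(0.485) + 0.073·log₂(0.073) + 0.300·log₂(0.300)]
  = 0.39988 + 0.50631 + 0.27565 + 0.52109 = 1.7029 bits

H(X|Y) = H(X,Y) - H(Y) = 2.4085 - 1.7029 = 0.7056 bits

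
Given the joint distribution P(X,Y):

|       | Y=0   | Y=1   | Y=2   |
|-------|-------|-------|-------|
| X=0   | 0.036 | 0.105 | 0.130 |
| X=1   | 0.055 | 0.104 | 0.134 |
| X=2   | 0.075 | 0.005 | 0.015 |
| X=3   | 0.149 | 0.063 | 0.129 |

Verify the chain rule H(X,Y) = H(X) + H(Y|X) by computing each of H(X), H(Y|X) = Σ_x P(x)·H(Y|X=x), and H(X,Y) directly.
H(X) = 1.8813 bits, H(Y|X) = 1.4248 bits, H(X,Y) = 3.3060 bits

Marginal of X (row sums):
  P(X=0) = 0.036 + 0.105 + 0.130 = 0.271
  P(X=1) = 0.055 + 0.104 + 0.134 = 0.293
  P(X=2) = 0.075 + 0.005 + 0.015 = 0.095
  P(X=3) = 0.149 + 0.063 + 0.129 = 0.341
H(X) = -[0.271·log₂(0.271) + 0.293·log₂(0.293) + 0.095·log₂(0.095) + 0.341·log₂(0.341)]
  = 0.5105 + 0.5189 + 0.3226 + 0.5293 = 1.8813 bits

H(Y|X) = Σ_x P(x)·H(Y|X=x):
  X=0: P(X=0) = 0.271, P(Y|X=0) = (36/271, 105/271, 130/271) → H(Y|X=0) = 1.4252
  X=1: P(X=1) = 0.293, P(Y|X=1) = (55/293, 104/293, 134/293) → H(Y|X=1) = 1.4996
  X=2: P(X=2) = 0.095, P(Y|X=2) = (15/19, 1/19, 3/19) → H(Y|X=2) = 0.9133
  X=3: P(X=3) = 0.341, P(Y|X=3) = (149/341, 63/341, 129/341) → H(Y|X=3) = 1.5026
H(Y|X) = 0.271·1.4252 + 0.293·1.4996 + 0.095·0.9133 + 0.341·1.5026 = 1.4248 bits

H(X,Y) = -Σ_{x,y} P(x,y) log₂ P(x,y). Per-cell terms -P(x,y)·log₂P(x,y):
  X=0: 0.1727, 0.3414, 0.3826
  X=1: 0.2301, 0.3396, 0.3886
  X=2: 0.2803, 0.0382, 0.0909
  X=3: 0.4092, 0.2513, 0.3811
Sum of the 12 terms: H(X,Y) = 3.3060 bits

Chain rule check:
  H(X) + H(Y|X) = 1.8813 + 1.4248 = 3.3061 bits
  H(X,Y) = 3.3060 bits
✓ Chain rule verified (Δ = 0.0001 is 4-dp rounding noise: each of the three values was rounded independently).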